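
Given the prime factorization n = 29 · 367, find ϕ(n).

10248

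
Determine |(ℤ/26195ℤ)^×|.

First factor: 26195 = 5 * 13**2 * 31.
φ(5) = 5 − 1 = 4.
φ(13^2) = 13^2 − 13^1 = 169 − 13 = 156.
φ(31) = 31 − 1 = 30.
Multiply: 4 · 156 · 30 = 18720.

18720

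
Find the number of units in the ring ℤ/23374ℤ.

10080

23374 = 2 × 13 × 29 × 31.
φ(2) = 2 − 1 = 1.
φ(13) = 13 − 1 = 12.
φ(29) = 29 − 1 = 28.
φ(31) = 31 − 1 = 30.
φ(23374) = 1 × 12 × 28 × 30 = 10080.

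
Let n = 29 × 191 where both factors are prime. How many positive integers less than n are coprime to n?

5320

φ(pq) = (p−1)(q−1) = 28 · 190 = 5320.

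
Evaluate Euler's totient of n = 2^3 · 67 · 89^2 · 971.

φ(4122531976) = 4122531976 · (1 − 1/2) · (1 − 1/67) · (1 − 1/89) · (1 − 1/971)
       = 4122531976 · 5633760/11580146 = 2005618560.

2005618560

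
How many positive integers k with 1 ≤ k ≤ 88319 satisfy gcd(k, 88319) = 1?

Factor 88319: 88319 = 7 · 11 · 31 · 37.
φ(7) = 7 − 1 = 6.
φ(11) = 11 − 1 = 10.
φ(31) = 31 − 1 = 30.
φ(37) = 37 − 1 = 36.
φ(88319) = 6 × 10 × 30 × 36 = 64800.

64800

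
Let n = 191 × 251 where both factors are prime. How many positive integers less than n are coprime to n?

47500

φ(47941) = 47941 · (1 − 1/191) · (1 − 1/251)
       = 47941 · 47500/47941 = 47500.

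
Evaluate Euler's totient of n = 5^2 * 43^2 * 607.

φ(28058575) = 28058575 · (1 − 1/5) · (1 − 1/43) · (1 − 1/607)
       = 28058575 · 101808/130505 = 21888720.

21888720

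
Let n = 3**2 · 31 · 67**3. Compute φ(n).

53329320

φ(3^2) = 3^2 − 3^1 = 9 − 3 = 6.
φ(31) = 31 − 1 = 30.
φ(67^3) = 67^3 − 67^2 = 300763 − 4489 = 296274.
Since φ is multiplicative, φ(83912877) = 6 · 30 · 296274 = 53329320.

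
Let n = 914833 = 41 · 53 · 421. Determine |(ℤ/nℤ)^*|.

873600

φ(41) = 41 − 1 = 40.
φ(53) = 53 − 1 = 52.
φ(421) = 421 − 1 = 420.
Since φ is multiplicative, φ(914833) = 40 · 52 · 420 = 873600.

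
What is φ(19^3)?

6498

φ(19^3) = 19^3 − 19^2 = 6859 − 361 = 6498.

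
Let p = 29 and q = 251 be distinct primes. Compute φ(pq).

7000

For distinct primes, φ(pq) = (p−1)(q−1) = 28 × 250 = 7000.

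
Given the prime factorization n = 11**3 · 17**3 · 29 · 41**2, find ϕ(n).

φ(11^3) = 11^3 − 11^2 = 1331 − 121 = 1210.
φ(17^3) = 17^2·(17−1) = 289·16 = 4624.
φ(29) = 29 − 1 = 28.
φ(41^2) = 41^2 − 41^1 = 1681 − 41 = 1640.
Since φ is multiplicative, φ(318779607047) = 1210 · 4624 · 28 · 1640 = 256924236800.

256924236800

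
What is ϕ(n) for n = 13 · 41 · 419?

φ(13) = 13 − 1 = 12.
φ(41) = 41 − 1 = 40.
φ(419) = 419 − 1 = 418.
Since φ is multiplicative, φ(223327) = 12 · 40 · 418 = 200640.

200640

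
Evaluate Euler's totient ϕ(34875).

18000

Factor 34875: 34875 = 3**2 * 5**3 * 31.
φ(34875) = 34875 · (1 − 1/3) · (1 − 1/5) · (1 − 1/31)
       = 34875 · 240/465 = 18000.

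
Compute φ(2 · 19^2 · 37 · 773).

9504864

φ(2) = 2 − 1 = 1.
φ(19^2) = 19^2 − 19^1 = 361 − 19 = 342.
φ(37) = 37 − 1 = 36.
φ(773) = 773 − 1 = 772.
Multiply: 1 · 342 · 36 · 772 = 9504864.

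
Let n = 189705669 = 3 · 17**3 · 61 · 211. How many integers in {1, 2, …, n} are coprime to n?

φ(3) = 3 − 1 = 2.
φ(17^3) = 17^2·(17−1) = 289·16 = 4624.
φ(61) = 61 − 1 = 60.
φ(211) = 211 − 1 = 210.
Multiply: 2 · 4624 · 60 · 210 = 116524800.

116524800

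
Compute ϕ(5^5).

2500

φ(3125) = 3125 · (1 − 1/5)
       = 3125 · 4/5 = 2500.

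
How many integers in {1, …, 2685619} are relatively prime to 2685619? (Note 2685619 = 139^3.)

φ(2685619) = 2685619 · (1 − 1/139)
       = 2685619 · 138/139 = 2666298.

2666298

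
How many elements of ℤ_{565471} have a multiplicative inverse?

565471 = 17 × 29 × 31 × 37.
φ(17) = 17 − 1 = 16.
φ(29) = 29 − 1 = 28.
φ(31) = 31 − 1 = 30.
φ(37) = 37 − 1 = 36.
φ(565471) = 16 × 28 × 30 × 36 = 483840.

483840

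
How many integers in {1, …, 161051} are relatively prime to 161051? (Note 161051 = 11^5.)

146410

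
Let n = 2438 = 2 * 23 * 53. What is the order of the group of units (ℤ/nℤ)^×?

φ(2) = 2 − 1 = 1.
φ(23) = 23 − 1 = 22.
φ(53) = 53 − 1 = 52.
Since φ is multiplicative, φ(2438) = 1 · 22 · 52 = 1144.

1144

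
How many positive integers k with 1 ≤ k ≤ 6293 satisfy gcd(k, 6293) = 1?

5040

First factor: 6293 = 7 · 29 · 31.
φ(6293) = 6293 · (1 − 1/7) · (1 − 1/29) · (1 − 1/31)
       = 6293 · 5040/6293 = 5040.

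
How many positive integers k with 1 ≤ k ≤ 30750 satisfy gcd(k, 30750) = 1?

Factor 30750: 30750 = 2 * 3 * 5^3 * 41.
φ(2) = 2 − 1 = 1.
φ(3) = 3 − 1 = 2.
φ(5^3) = 5^2·(5−1) = 25·4 = 100.
φ(41) = 41 − 1 = 40.
Since φ is multiplicative, φ(30750) = 1 · 2 · 100 · 40 = 8000.

8000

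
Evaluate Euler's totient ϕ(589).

589 = 19 · 31.
φ(589) = 589 · (1 − 1/19) · (1 − 1/31)
       = 589 · 540/589 = 540.

540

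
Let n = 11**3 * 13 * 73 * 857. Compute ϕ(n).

894896640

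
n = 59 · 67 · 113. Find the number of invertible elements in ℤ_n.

φ(59) = 59 − 1 = 58.
φ(67) = 67 − 1 = 66.
φ(113) = 113 − 1 = 112.
Since φ is multiplicative, φ(446689) = 58 · 66 · 112 = 428736.

428736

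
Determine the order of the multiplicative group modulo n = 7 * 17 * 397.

φ(7) = 7 − 1 = 6.
φ(17) = 17 − 1 = 16.
φ(397) = 397 − 1 = 396.
Multiply: 6 · 16 · 396 = 38016.

38016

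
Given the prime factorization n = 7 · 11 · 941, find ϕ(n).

56400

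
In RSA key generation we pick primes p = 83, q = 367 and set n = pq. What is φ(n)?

φ(83) = 83 − 1 = 82.
φ(367) = 367 − 1 = 366.
Since φ is multiplicative, φ(30461) = 82 · 366 = 30012.

30012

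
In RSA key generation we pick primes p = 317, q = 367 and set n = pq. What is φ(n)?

φ(n) = (p − 1)(q − 1) = (317−1)(367−1) = 316·366 = 115656.

115656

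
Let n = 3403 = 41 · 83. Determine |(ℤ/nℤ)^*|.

3280

φ(41) = 41 − 1 = 40.
φ(83) = 83 − 1 = 82.
Multiply: 40 · 82 = 3280.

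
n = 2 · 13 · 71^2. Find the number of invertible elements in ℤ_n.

φ(131066) = 131066 · (1 − 1/2) · (1 − 1/13) · (1 − 1/71)
       = 131066 · 840/1846 = 59640.

59640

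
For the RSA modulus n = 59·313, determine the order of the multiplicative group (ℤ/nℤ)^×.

φ(18467) = 18467 · (1 − 1/59) · (1 − 1/313)
       = 18467 · 18096/18467 = 18096.

18096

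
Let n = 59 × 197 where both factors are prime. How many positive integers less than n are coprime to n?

11368

φ(11623) = 11623 · (1 − 1/59) · (1 − 1/197)
       = 11623 · 11368/11623 = 11368.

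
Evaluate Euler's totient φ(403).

Prime factorization: 403 = 13 × 31.
φ(13) = 13 − 1 = 12.
φ(31) = 31 − 1 = 30.
Since φ is multiplicative, φ(403) = 12 · 30 = 360.

360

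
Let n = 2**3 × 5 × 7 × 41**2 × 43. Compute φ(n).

6612480

φ(2^3) = 2^2·(2−1) = 4·1 = 4.
φ(5) = 5 − 1 = 4.
φ(7) = 7 − 1 = 6.
φ(41^2) = 41^2 − 41^1 = 1681 − 41 = 1640.
φ(43) = 43 − 1 = 42.
Since φ is multiplicative, φ(20239240) = 4 · 4 · 6 · 1640 · 42 = 6612480.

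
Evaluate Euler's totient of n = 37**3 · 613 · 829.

φ(37^3) = 37^2·(37−1) = 1369·36 = 49284.
φ(613) = 613 − 1 = 612.
φ(829) = 829 − 1 = 828.
φ(25740689581) = 49284 × 612 × 828 = 24973977024.

24973977024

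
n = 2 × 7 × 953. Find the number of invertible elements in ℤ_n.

5712

φ(2) = 2 − 1 = 1.
φ(7) = 7 − 1 = 6.
φ(953) = 953 − 1 = 952.
Since φ is multiplicative, φ(13342) = 1 · 6 · 952 = 5712.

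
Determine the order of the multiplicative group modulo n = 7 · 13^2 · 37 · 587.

19745856

φ(25693577) = 25693577 · (1 − 1/7) · (1 − 1/13) · (1 − 1/37) · (1 − 1/587)
       = 25693577 · 1518912/1976429 = 19745856.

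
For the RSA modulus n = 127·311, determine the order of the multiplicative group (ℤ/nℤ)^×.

39060

φ(pq) = (p−1)(q−1) = 126 · 310 = 39060.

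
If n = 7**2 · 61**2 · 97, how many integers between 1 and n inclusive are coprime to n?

14757120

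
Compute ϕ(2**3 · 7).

φ(2^3) = 2^3 − 2^2 = 8 − 4 = 4.
φ(7) = 7 − 1 = 6.
Multiply: 4 · 6 = 24.

24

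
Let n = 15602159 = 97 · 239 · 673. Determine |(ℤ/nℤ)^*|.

15353856

φ(97) = 97 − 1 = 96.
φ(239) = 239 − 1 = 238.
φ(673) = 673 − 1 = 672.
Multiply: 96 · 238 · 672 = 15353856.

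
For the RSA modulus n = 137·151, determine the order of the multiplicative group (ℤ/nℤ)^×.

20400

φ(pq) = (p−1)(q−1) = 136 · 150 = 20400.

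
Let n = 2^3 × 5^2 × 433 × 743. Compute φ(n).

φ(2^3) = 2^3 − 2^2 = 8 − 4 = 4.
φ(5^2) = 5^2 − 5^1 = 25 − 5 = 20.
φ(433) = 433 − 1 = 432.
φ(743) = 743 − 1 = 742.
φ(64343800) = 4 × 20 × 432 × 742 = 25643520.

25643520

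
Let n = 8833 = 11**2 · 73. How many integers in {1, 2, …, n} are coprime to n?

φ(11^2) = 11^1·(11−1) = 11·10 = 110.
φ(73) = 73 − 1 = 72.
Multiply: 110 · 72 = 7920.

7920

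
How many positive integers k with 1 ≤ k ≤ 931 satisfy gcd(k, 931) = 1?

Prime factorization: 931 = 7**2 · 19.
φ(931) = 931 · (1 − 1/7) · (1 − 1/19)
       = 931 · 108/133 = 756.

756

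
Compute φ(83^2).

6806

φ(83^2) = 83^2 − 83^1 = 6889 − 83 = 6806.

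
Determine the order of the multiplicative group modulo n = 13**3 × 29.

56784

φ(13^3) = 13^2·(13−1) = 169·12 = 2028.
φ(29) = 29 − 1 = 28.
Since φ is multiplicative, φ(63713) = 2028 · 28 = 56784.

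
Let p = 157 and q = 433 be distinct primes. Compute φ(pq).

For distinct primes, φ(pq) = (p−1)(q−1) = 156 × 432 = 67392.

67392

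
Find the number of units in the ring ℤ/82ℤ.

Prime factorization: 82 = 2 · 41.
φ(2) = 2 − 1 = 1.
φ(41) = 41 − 1 = 40.
φ(82) = 1 × 40 = 40.

40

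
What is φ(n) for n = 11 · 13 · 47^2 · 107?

27500640

φ(11) = 11 − 1 = 10.
φ(13) = 13 − 1 = 12.
φ(47^2) = 47^2 − 47^1 = 2209 − 47 = 2162.
φ(107) = 107 − 1 = 106.
Since φ is multiplicative, φ(33799909) = 10 · 12 · 2162 · 106 = 27500640.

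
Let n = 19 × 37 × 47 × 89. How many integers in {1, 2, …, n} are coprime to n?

2623104

φ(2940649) = 2940649 · (1 − 1/19) · (1 − 1/37) · (1 − 1/47) · (1 − 1/89)
       = 2940649 · 2623104/2940649 = 2623104.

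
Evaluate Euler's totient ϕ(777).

432

Factor 777: 777 = 3 · 7 · 37.
φ(3) = 3 − 1 = 2.
φ(7) = 7 − 1 = 6.
φ(37) = 37 − 1 = 36.
Since φ is multiplicative, φ(777) = 2 · 6 · 36 = 432.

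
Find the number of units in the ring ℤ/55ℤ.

40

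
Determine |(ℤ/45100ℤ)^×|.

First factor: 45100 = 2**2 * 5**2 * 11 * 41.
φ(2^2) = 2^2 − 2^1 = 4 − 2 = 2.
φ(5^2) = 5^2 − 5^1 = 25 − 5 = 20.
φ(11) = 11 − 1 = 10.
φ(41) = 41 − 1 = 40.
Multiply: 2 · 20 · 10 · 40 = 16000.

16000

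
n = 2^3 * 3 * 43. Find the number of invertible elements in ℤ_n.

336

φ(1032) = 1032 · (1 − 1/2) · (1 − 1/3) · (1 − 1/43)
       = 1032 · 84/258 = 336.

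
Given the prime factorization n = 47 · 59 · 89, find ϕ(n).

234784

φ(47) = 47 − 1 = 46.
φ(59) = 59 − 1 = 58.
φ(89) = 89 − 1 = 88.
Multiply: 46 · 58 · 88 = 234784.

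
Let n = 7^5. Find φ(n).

φ(7^5) = 7^5 − 7^4 = 16807 − 2401 = 14406.

14406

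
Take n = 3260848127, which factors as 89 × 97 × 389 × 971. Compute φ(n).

3179489280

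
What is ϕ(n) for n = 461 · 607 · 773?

215202720

φ(461) = 461 − 1 = 460.
φ(607) = 607 − 1 = 606.
φ(773) = 773 − 1 = 772.
Multiply: 460 · 606 · 772 = 215202720.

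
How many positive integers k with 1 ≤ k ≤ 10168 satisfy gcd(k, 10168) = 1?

4800

Prime factorization: 10168 = 2**3 · 31 · 41.
φ(10168) = 10168 · (1 − 1/2) · (1 − 1/31) · (1 − 1/41)
       = 10168 · 1200/2542 = 4800.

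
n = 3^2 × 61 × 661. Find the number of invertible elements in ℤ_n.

φ(362889) = 362889 · (1 − 1/3) · (1 − 1/61) · (1 − 1/661)
       = 362889 · 79200/120963 = 237600.

237600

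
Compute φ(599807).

599807 = 13 · 29 · 37 · 43.
φ(599807) = 599807 · (1 − 1/13) · (1 − 1/29) · (1 − 1/37) · (1 − 1/43)
       = 599807 · 508032/599807 = 508032.

508032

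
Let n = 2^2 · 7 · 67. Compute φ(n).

792

φ(2^2) = 2^2 − 2^1 = 4 − 2 = 2.
φ(7) = 7 − 1 = 6.
φ(67) = 67 − 1 = 66.
Multiply: 2 · 6 · 66 = 792.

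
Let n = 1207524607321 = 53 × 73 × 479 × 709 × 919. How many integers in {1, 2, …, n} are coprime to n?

1163160580608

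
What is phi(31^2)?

φ(31^2) = 31^2 − 31^1 = 961 − 31 = 930.

930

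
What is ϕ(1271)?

1271 = 31 × 41.
φ(1271) = 1271 · (1 − 1/31) · (1 − 1/41)
       = 1271 · 1200/1271 = 1200.

1200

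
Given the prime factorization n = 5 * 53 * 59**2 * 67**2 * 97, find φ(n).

φ(401671702345) = 401671702345 · (1 − 1/5) · (1 − 1/53) · (1 − 1/59) · (1 − 1/67) · (1 − 1/97)
       = 401671702345 · 76437504/101611865 = 302157453312.

302157453312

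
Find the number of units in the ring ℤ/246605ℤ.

181440

First factor: 246605 = 5 · 31 · 37 · 43.
φ(5) = 5 − 1 = 4.
φ(31) = 31 − 1 = 30.
φ(37) = 37 − 1 = 36.
φ(43) = 43 − 1 = 42.
Multiply: 4 · 30 · 36 · 42 = 181440.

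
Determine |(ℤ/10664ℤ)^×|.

10664 = 2^3 * 31 * 43.
φ(2^3) = 2^2·(2−1) = 4·1 = 4.
φ(31) = 31 − 1 = 30.
φ(43) = 43 − 1 = 42.
φ(10664) = 4 × 30 × 42 = 5040.

5040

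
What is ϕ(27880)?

Factor 27880: 27880 = 2**3 * 5 * 17 * 41.
φ(27880) = 27880 · (1 − 1/2) · (1 − 1/5) · (1 − 1/17) · (1 − 1/41)
       = 27880 · 2560/6970 = 10240.

10240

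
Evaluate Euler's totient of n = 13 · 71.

840

φ(13) = 13 − 1 = 12.
φ(71) = 71 − 1 = 70.
Multiply: 12 · 70 = 840.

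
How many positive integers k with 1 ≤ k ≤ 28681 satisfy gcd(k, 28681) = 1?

25872

Prime factorization: 28681 = 23 × 29 × 43.
φ(23) = 23 − 1 = 22.
φ(29) = 29 − 1 = 28.
φ(43) = 43 − 1 = 42.
Since φ is multiplicative, φ(28681) = 22 · 28 · 42 = 25872.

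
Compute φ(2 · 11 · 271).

φ(2) = 2 − 1 = 1.
φ(11) = 11 − 1 = 10.
φ(271) = 271 − 1 = 270.
Multiply: 1 · 10 · 270 = 2700.

2700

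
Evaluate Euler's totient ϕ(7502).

3300

7502 = 2 · 11^2 · 31.
φ(7502) = 7502 · (1 − 1/2) · (1 − 1/11) · (1 − 1/31)
       = 7502 · 300/682 = 3300.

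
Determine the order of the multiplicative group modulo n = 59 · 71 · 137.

φ(573893) = 573893 · (1 − 1/59) · (1 − 1/71) · (1 − 1/137)
       = 573893 · 552160/573893 = 552160.

552160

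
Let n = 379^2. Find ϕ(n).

φ(143641) = 143641 · (1 − 1/379)
       = 143641 · 378/379 = 143262.

143262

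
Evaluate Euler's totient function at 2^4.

φ(2^4) = 2^4 − 2^3 = 16 − 8 = 8.

8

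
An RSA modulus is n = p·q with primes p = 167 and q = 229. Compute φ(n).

For distinct primes, φ(pq) = (p−1)(q−1) = 166 × 228 = 37848.

37848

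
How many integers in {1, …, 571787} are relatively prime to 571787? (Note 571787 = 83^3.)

φ(571787) = 571787 · (1 − 1/83)
       = 571787 · 82/83 = 564898.

564898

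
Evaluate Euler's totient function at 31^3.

φ(31^3) = 31^2·(31−1) = 961·30 = 28830.

28830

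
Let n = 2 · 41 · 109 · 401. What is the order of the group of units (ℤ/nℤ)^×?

1728000

φ(2) = 2 − 1 = 1.
φ(41) = 41 − 1 = 40.
φ(109) = 109 − 1 = 108.
φ(401) = 401 − 1 = 400.
Since φ is multiplicative, φ(3584138) = 1 · 40 · 108 · 400 = 1728000.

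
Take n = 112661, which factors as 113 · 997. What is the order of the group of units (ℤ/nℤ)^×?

111552

φ(113) = 113 − 1 = 112.
φ(997) = 997 − 1 = 996.
φ(112661) = 112 × 996 = 111552.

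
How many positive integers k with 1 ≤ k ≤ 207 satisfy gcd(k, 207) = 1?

132

First factor: 207 = 3^2 * 23.
φ(3^2) = 3^1·(3−1) = 3·2 = 6.
φ(23) = 23 − 1 = 22.
φ(207) = 6 × 22 = 132.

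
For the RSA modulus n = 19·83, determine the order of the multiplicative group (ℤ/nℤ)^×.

1476

For distinct primes, φ(pq) = (p−1)(q−1) = 18 × 82 = 1476.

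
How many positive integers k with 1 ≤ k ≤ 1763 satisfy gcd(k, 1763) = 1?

1680

First factor: 1763 = 41 · 43.
φ(1763) = 1763 · (1 − 1/41) · (1 − 1/43)
       = 1763 · 1680/1763 = 1680.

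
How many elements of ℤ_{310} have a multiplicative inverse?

120

310 = 2 · 5 · 31.
φ(310) = 310 · (1 − 1/2) · (1 − 1/5) · (1 − 1/31)
       = 310 · 120/310 = 120.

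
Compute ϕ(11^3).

1210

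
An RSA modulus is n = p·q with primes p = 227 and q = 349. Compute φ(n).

78648

For distinct primes, φ(pq) = (p−1)(q−1) = 226 × 348 = 78648.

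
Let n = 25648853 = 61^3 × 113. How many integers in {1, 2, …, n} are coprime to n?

25005120

φ(25648853) = 25648853 · (1 − 1/61) · (1 − 1/113)
       = 25648853 · 6720/6893 = 25005120.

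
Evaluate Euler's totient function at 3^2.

6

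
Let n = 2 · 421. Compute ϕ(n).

φ(842) = 842 · (1 − 1/2) · (1 − 1/421)
       = 842 · 420/842 = 420.

420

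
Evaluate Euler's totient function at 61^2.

3660

φ(61^2) = 61^2 − 61^1 = 3721 − 61 = 3660.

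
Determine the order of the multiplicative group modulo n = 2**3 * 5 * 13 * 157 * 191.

φ(15593240) = 15593240 · (1 − 1/2) · (1 − 1/5) · (1 − 1/13) · (1 − 1/157) · (1 − 1/191)
       = 15593240 · 1422720/3898310 = 5690880.

5690880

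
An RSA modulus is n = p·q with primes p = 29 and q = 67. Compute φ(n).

1848

For distinct primes, φ(pq) = (p−1)(q−1) = 28 × 66 = 1848.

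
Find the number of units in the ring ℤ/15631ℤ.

First factor: 15631 = 7^2 · 11 · 29.
φ(15631) = 15631 · (1 − 1/7) · (1 − 1/11) · (1 − 1/29)
       = 15631 · 1680/2233 = 11760.

11760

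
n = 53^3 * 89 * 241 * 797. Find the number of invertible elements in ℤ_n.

φ(2545030430081) = 2545030430081 · (1 − 1/53) · (1 − 1/89) · (1 − 1/241) · (1 − 1/797)
       = 2545030430081 · 874199040/906027209 = 2455625103360.

2455625103360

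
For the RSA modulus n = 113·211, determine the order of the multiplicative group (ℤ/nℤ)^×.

For distinct primes, φ(pq) = (p−1)(q−1) = 112 × 210 = 23520.

23520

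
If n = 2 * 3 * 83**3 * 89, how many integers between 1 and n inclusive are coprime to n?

99422048

φ(2) = 2 − 1 = 1.
φ(3) = 3 − 1 = 2.
φ(83^3) = 83^2·(83−1) = 6889·82 = 564898.
φ(89) = 89 − 1 = 88.
Multiply: 1 · 2 · 564898 · 88 = 99422048.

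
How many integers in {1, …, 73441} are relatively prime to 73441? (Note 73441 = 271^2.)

73170

φ(271^2) = 271^2 − 271^1 = 73441 − 271 = 73170.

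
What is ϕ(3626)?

1512

First factor: 3626 = 2 · 7^2 · 37.
φ(3626) = 3626 · (1 − 1/2) · (1 − 1/7) · (1 − 1/37)
       = 3626 · 216/518 = 1512.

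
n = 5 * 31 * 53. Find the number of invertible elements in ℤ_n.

6240

φ(8215) = 8215 · (1 − 1/5) · (1 − 1/31) · (1 − 1/53)
       = 8215 · 6240/8215 = 6240.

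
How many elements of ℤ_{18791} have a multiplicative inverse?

18791 = 19 * 23 * 43.
φ(18791) = 18791 · (1 − 1/19) · (1 − 1/23) · (1 − 1/43)
       = 18791 · 16632/18791 = 16632.

16632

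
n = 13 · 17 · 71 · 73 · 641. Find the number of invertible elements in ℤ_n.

619315200

φ(13) = 13 − 1 = 12.
φ(17) = 17 − 1 = 16.
φ(71) = 71 − 1 = 70.
φ(73) = 73 − 1 = 72.
φ(641) = 641 − 1 = 640.
Since φ is multiplicative, φ(734228963) = 12 · 16 · 70 · 72 · 640 = 619315200.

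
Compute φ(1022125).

691200

First factor: 1022125 = 5^3 · 13 · 17 · 37.
φ(1022125) = 1022125 · (1 − 1/5) · (1 − 1/13) · (1 − 1/17) · (1 − 1/37)
       = 1022125 · 27648/40885 = 691200.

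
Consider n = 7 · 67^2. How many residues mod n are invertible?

26532

φ(31423) = 31423 · (1 − 1/7) · (1 − 1/67)
       = 31423 · 396/469 = 26532.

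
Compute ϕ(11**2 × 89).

φ(11^2) = 11^1·(11−1) = 11·10 = 110.
φ(89) = 89 − 1 = 88.
φ(10769) = 110 × 88 = 9680.

9680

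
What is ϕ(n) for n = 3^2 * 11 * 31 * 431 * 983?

760068000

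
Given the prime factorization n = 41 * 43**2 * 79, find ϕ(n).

5634720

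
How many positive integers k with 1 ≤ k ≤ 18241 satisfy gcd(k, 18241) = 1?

First factor: 18241 = 17 · 29 · 37.
φ(18241) = 18241 · (1 − 1/17) · (1 − 1/29) · (1 − 1/37)
       = 18241 · 16128/18241 = 16128.

16128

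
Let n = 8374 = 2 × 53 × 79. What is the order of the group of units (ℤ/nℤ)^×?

φ(8374) = 8374 · (1 − 1/2) · (1 − 1/53) · (1 − 1/79)
       = 8374 · 4056/8374 = 4056.

4056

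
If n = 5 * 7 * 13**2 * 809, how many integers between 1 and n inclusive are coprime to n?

3025152

φ(4785235) = 4785235 · (1 − 1/5) · (1 − 1/7) · (1 − 1/13) · (1 − 1/809)
       = 4785235 · 232704/368095 = 3025152.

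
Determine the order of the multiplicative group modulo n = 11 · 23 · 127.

φ(32131) = 32131 · (1 − 1/11) · (1 − 1/23) · (1 − 1/127)
       = 32131 · 27720/32131 = 27720.

27720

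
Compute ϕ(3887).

3432

Factor 3887: 3887 = 13^2 · 23.
φ(3887) = 3887 · (1 − 1/13) · (1 − 1/23)
       = 3887 · 264/299 = 3432.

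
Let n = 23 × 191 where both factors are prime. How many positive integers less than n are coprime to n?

4180

For distinct primes, φ(pq) = (p−1)(q−1) = 22 × 190 = 4180.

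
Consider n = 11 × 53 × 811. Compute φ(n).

421200

φ(11) = 11 − 1 = 10.
φ(53) = 53 − 1 = 52.
φ(811) = 811 − 1 = 810.
φ(472813) = 10 × 52 × 810 = 421200.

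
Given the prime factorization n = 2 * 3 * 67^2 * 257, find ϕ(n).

φ(6922038) = 6922038 · (1 − 1/2) · (1 − 1/3) · (1 − 1/67) · (1 − 1/257)
       = 6922038 · 33792/103314 = 2264064.

2264064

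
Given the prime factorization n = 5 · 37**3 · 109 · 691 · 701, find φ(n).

φ(5) = 5 − 1 = 4.
φ(37^3) = 37^2·(37−1) = 1369·36 = 49284.
φ(109) = 109 − 1 = 108.
φ(691) = 691 − 1 = 690.
φ(701) = 701 − 1 = 700.
Multiply: 4 · 49284 · 108 · 690 · 700 = 10283402304000.

10283402304000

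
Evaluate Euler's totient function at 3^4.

54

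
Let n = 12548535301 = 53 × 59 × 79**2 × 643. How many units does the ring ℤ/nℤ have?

11931308064

φ(12548535301) = 12548535301 · (1 − 1/53) · (1 − 1/59) · (1 − 1/79) · (1 − 1/643)
       = 12548535301 · 151029216/158842219 = 11931308064.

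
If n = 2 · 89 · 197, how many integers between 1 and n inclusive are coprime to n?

17248

φ(35066) = 35066 · (1 − 1/2) · (1 − 1/89) · (1 − 1/197)
       = 35066 · 17248/35066 = 17248.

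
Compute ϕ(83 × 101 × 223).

1820400

φ(1869409) = 1869409 · (1 − 1/83) · (1 − 1/101) · (1 − 1/223)
       = 1869409 · 1820400/1869409 = 1820400.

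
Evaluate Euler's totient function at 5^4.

500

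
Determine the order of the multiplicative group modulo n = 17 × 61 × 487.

466560

φ(17) = 17 − 1 = 16.
φ(61) = 61 − 1 = 60.
φ(487) = 487 − 1 = 486.
Since φ is multiplicative, φ(505019) = 16 · 60 · 486 = 466560.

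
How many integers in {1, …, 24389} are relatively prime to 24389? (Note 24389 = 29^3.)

φ(24389) = 24389 · (1 − 1/29)
       = 24389 · 28/29 = 23548.

23548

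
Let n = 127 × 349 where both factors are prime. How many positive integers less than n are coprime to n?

φ(127) = 127 − 1 = 126.
φ(349) = 349 − 1 = 348.
Multiply: 126 · 348 = 43848.

43848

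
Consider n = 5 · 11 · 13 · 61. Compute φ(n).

φ(43615) = 43615 · (1 − 1/5) · (1 − 1/11) · (1 − 1/13) · (1 − 1/61)
       = 43615 · 28800/43615 = 28800.

28800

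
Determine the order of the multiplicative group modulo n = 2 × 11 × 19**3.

φ(2) = 2 − 1 = 1.
φ(11) = 11 − 1 = 10.
φ(19^3) = 19^3 − 19^2 = 6859 − 361 = 6498.
Since φ is multiplicative, φ(150898) = 1 · 10 · 6498 = 64980.

64980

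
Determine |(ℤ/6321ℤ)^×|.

3528

6321 = 3 * 7**2 * 43.
φ(6321) = 6321 · (1 − 1/3) · (1 − 1/7) · (1 − 1/43)
       = 6321 · 504/903 = 3528.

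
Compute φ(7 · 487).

φ(3409) = 3409 · (1 − 1/7) · (1 − 1/487)
       = 3409 · 2916/3409 = 2916.

2916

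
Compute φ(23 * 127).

φ(23) = 23 − 1 = 22.
φ(127) = 127 − 1 = 126.
Multiply: 22 · 126 = 2772.

2772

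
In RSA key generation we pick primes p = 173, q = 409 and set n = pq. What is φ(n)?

70176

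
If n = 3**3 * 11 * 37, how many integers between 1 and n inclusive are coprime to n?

6480

φ(10989) = 10989 · (1 − 1/3) · (1 − 1/11) · (1 − 1/37)
       = 10989 · 720/1221 = 6480.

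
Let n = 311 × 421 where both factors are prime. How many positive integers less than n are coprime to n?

φ(130931) = 130931 · (1 − 1/311) · (1 − 1/421)
       = 130931 · 130200/130931 = 130200.

130200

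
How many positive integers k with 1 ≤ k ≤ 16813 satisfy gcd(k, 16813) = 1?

Factor 16813: 16813 = 17 · 23 · 43.
φ(17) = 17 − 1 = 16.
φ(23) = 23 − 1 = 22.
φ(43) = 43 − 1 = 42.
φ(16813) = 16 × 22 × 42 = 14784.

14784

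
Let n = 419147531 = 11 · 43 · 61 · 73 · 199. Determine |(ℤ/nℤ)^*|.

359251200

φ(419147531) = 419147531 · (1 − 1/11) · (1 − 1/43) · (1 − 1/61) · (1 − 1/73) · (1 − 1/199)
       = 419147531 · 359251200/419147531 = 359251200.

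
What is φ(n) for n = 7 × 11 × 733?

φ(7) = 7 − 1 = 6.
φ(11) = 11 − 1 = 10.
φ(733) = 733 − 1 = 732.
Multiply: 6 · 10 · 732 = 43920.

43920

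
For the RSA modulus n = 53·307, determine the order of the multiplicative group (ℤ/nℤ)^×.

φ(n) = (p − 1)(q − 1) = (53−1)(307−1) = 52·306 = 15912.

15912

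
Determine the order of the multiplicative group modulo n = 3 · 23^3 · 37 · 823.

688783392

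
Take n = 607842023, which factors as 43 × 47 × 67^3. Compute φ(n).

φ(607842023) = 607842023 · (1 − 1/43) · (1 − 1/47) · (1 − 1/67)
       = 607842023 · 127512/135407 = 572401368.

572401368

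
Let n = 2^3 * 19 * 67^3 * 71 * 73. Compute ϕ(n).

φ(236945903608) = 236945903608 · (1 − 1/2) · (1 − 1/19) · (1 − 1/67) · (1 − 1/71) · (1 − 1/73)
       = 236945903608 · 5987520/13195918 = 107511909120.

107511909120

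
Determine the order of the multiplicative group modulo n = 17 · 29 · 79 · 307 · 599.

φ(17) = 17 − 1 = 16.
φ(29) = 29 − 1 = 28.
φ(79) = 79 − 1 = 78.
φ(307) = 307 − 1 = 306.
φ(599) = 599 − 1 = 598.
Since φ is multiplicative, φ(7162080671) = 16 · 28 · 78 · 306 · 598 = 6394332672.

6394332672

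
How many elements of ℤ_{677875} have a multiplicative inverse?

448000

677875 = 5**3 * 11 * 17 * 29.
φ(5^3) = 5^2·(5−1) = 25·4 = 100.
φ(11) = 11 − 1 = 10.
φ(17) = 17 − 1 = 16.
φ(29) = 29 − 1 = 28.
Since φ is multiplicative, φ(677875) = 100 · 10 · 16 · 28 = 448000.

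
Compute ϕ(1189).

First factor: 1189 = 29 * 41.
φ(29) = 29 − 1 = 28.
φ(41) = 41 − 1 = 40.
Multiply: 28 · 40 = 1120.

1120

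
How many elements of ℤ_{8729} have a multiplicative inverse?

Prime factorization: 8729 = 7 × 29 × 43.
φ(8729) = 8729 · (1 − 1/7) · (1 − 1/29) · (1 − 1/43)
       = 8729 · 7056/8729 = 7056.

7056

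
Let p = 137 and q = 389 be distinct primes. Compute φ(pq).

φ(53293) = 53293 · (1 − 1/137) · (1 − 1/389)
       = 53293 · 52768/53293 = 52768.

52768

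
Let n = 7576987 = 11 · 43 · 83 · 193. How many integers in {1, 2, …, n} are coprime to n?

6612480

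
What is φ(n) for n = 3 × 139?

φ(417) = 417 · (1 − 1/3) · (1 − 1/139)
       = 417 · 276/417 = 276.

276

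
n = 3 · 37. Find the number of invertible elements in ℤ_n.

72

φ(3) = 3 − 1 = 2.
φ(37) = 37 − 1 = 36.
Since φ is multiplicative, φ(111) = 2 · 36 = 72.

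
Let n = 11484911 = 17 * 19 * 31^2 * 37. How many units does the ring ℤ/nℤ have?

φ(17) = 17 − 1 = 16.
φ(19) = 19 − 1 = 18.
φ(31^2) = 31^1·(31−1) = 31·30 = 930.
φ(37) = 37 − 1 = 36.
φ(11484911) = 16 × 18 × 930 × 36 = 9642240.

9642240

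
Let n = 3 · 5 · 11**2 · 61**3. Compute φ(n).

φ(411970515) = 411970515 · (1 − 1/3) · (1 − 1/5) · (1 − 1/11) · (1 − 1/61)
       = 411970515 · 4800/10065 = 196468800.

196468800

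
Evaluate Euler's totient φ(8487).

8487 = 3^2 × 23 × 41.
φ(8487) = 8487 · (1 − 1/3) · (1 − 1/23) · (1 − 1/41)
       = 8487 · 1760/2829 = 5280.

5280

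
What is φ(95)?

Factor 95: 95 = 5 × 19.
φ(5) = 5 − 1 = 4.
φ(19) = 19 − 1 = 18.
φ(95) = 4 × 18 = 72.

72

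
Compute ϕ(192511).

166320

First factor: 192511 = 11**2 · 37 · 43.
φ(192511) = 192511 · (1 − 1/11) · (1 − 1/37) · (1 − 1/43)
       = 192511 · 15120/17501 = 166320.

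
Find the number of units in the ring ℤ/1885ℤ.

1344

1885 = 5 · 13 · 29.
φ(1885) = 1885 · (1 − 1/5) · (1 − 1/13) · (1 − 1/29)
       = 1885 · 1344/1885 = 1344.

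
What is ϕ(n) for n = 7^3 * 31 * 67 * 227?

131559120

φ(161717297) = 161717297 · (1 − 1/7) · (1 − 1/31) · (1 − 1/67) · (1 − 1/227)
       = 161717297 · 2684880/3300353 = 131559120.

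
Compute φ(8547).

4320

Factor 8547: 8547 = 3 * 7 * 11 * 37.
φ(8547) = 8547 · (1 − 1/3) · (1 − 1/7) · (1 − 1/11) · (1 − 1/37)
       = 8547 · 4320/8547 = 4320.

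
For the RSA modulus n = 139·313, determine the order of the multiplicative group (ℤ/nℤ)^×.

43056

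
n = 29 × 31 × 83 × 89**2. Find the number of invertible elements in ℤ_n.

φ(591041257) = 591041257 · (1 − 1/29) · (1 − 1/31) · (1 − 1/83) · (1 − 1/89)
       = 591041257 · 6061440/6640913 = 539468160.

539468160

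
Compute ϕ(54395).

36960

54395 = 5 · 11 · 23 · 43.
φ(54395) = 54395 · (1 − 1/5) · (1 − 1/11) · (1 − 1/23) · (1 − 1/43)
       = 54395 · 36960/54395 = 36960.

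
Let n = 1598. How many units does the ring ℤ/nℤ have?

736

1598 = 2 · 17 · 47.
φ(2) = 2 − 1 = 1.
φ(17) = 17 − 1 = 16.
φ(47) = 47 − 1 = 46.
Multiply: 1 · 16 · 46 = 736.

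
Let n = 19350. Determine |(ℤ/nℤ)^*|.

5040

First factor: 19350 = 2 * 3^2 * 5^2 * 43.
φ(2) = 2 − 1 = 1.
φ(3^2) = 3^1·(3−1) = 3·2 = 6.
φ(5^2) = 5^1·(5−1) = 5·4 = 20.
φ(43) = 43 − 1 = 42.
Multiply: 1 · 6 · 20 · 42 = 5040.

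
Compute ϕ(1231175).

Factor 1231175: 1231175 = 5^2 · 11^3 · 37.
φ(1231175) = 1231175 · (1 − 1/5) · (1 − 1/11) · (1 − 1/37)
       = 1231175 · 1440/2035 = 871200.

871200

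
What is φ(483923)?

403200

Prime factorization: 483923 = 11 · 29 · 37 · 41.
φ(11) = 11 − 1 = 10.
φ(29) = 29 − 1 = 28.
φ(37) = 37 − 1 = 36.
φ(41) = 41 − 1 = 40.
Multiply: 10 · 28 · 36 · 40 = 403200.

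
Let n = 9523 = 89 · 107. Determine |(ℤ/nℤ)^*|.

φ(9523) = 9523 · (1 − 1/89) · (1 − 1/107)
       = 9523 · 9328/9523 = 9328.

9328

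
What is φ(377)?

First factor: 377 = 13 · 29.
φ(13) = 13 − 1 = 12.
φ(29) = 29 − 1 = 28.
Since φ is multiplicative, φ(377) = 12 · 28 = 336.

336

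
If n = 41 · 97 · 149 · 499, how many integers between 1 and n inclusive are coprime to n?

φ(41) = 41 − 1 = 40.
φ(97) = 97 − 1 = 96.
φ(149) = 149 − 1 = 148.
φ(499) = 499 − 1 = 498.
Since φ is multiplicative, φ(295693927) = 40 · 96 · 148 · 498 = 283023360.

283023360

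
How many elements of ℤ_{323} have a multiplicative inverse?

323 = 17 · 19.
φ(323) = 323 · (1 − 1/17) · (1 − 1/19)
       = 323 · 288/323 = 288.

288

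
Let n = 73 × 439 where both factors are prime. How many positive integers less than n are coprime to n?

φ(73) = 73 − 1 = 72.
φ(439) = 439 − 1 = 438.
Multiply: 72 · 438 = 31536.

31536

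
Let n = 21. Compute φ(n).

12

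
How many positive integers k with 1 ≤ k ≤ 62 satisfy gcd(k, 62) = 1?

30

Factor 62: 62 = 2 * 31.
φ(62) = 62 · (1 − 1/2) · (1 − 1/31)
       = 62 · 30/62 = 30.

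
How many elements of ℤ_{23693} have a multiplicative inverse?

23693 = 19 * 29 * 43.
φ(23693) = 23693 · (1 − 1/19) · (1 − 1/29) · (1 − 1/43)
       = 23693 · 21168/23693 = 21168.

21168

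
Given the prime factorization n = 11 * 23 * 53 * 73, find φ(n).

823680

φ(11) = 11 − 1 = 10.
φ(23) = 23 − 1 = 22.
φ(53) = 53 − 1 = 52.
φ(73) = 73 − 1 = 72.
φ(978857) = 10 × 22 × 52 × 72 = 823680.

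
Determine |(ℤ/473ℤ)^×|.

420

First factor: 473 = 11 · 43.
φ(11) = 11 − 1 = 10.
φ(43) = 43 − 1 = 42.
φ(473) = 10 × 42 = 420.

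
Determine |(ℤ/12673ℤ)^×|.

Factor 12673: 12673 = 19 · 23 · 29.
φ(12673) = 12673 · (1 − 1/19) · (1 − 1/23) · (1 − 1/29)
       = 12673 · 11088/12673 = 11088.

11088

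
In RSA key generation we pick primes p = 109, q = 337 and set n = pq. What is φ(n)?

φ(pq) = (p−1)(q−1) = 108 · 336 = 36288.

36288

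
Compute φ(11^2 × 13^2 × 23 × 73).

φ(34333871) = 34333871 · (1 − 1/11) · (1 − 1/13) · (1 − 1/23) · (1 − 1/73)
       = 34333871 · 190080/240097 = 27181440.

27181440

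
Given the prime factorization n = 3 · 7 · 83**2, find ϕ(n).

φ(144669) = 144669 · (1 − 1/3) · (1 − 1/7) · (1 − 1/83)
       = 144669 · 984/1743 = 81672.

81672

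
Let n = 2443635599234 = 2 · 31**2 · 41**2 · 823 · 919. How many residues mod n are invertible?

1150909819200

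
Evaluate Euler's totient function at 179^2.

31862

φ(32041) = 32041 · (1 − 1/179)
       = 32041 · 178/179 = 31862.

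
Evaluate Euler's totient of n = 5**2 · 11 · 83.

φ(22825) = 22825 · (1 − 1/5) · (1 − 1/11) · (1 − 1/83)
       = 22825 · 3280/4565 = 16400.

16400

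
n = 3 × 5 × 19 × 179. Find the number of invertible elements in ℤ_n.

φ(3) = 3 − 1 = 2.
φ(5) = 5 − 1 = 4.
φ(19) = 19 − 1 = 18.
φ(179) = 179 − 1 = 178.
Multiply: 2 · 4 · 18 · 178 = 25632.

25632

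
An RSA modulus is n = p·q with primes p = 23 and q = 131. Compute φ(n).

2860

For distinct primes, φ(pq) = (p−1)(q−1) = 22 × 130 = 2860.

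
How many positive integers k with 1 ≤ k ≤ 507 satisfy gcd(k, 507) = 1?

312

507 = 3 × 13**2.
φ(3) = 3 − 1 = 2.
φ(13^2) = 13^2 − 13^1 = 169 − 13 = 156.
Multiply: 2 · 156 = 312.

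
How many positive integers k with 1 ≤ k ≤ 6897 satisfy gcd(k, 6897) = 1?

6897 = 3 * 11^2 * 19.
φ(6897) = 6897 · (1 − 1/3) · (1 − 1/11) · (1 − 1/19)
       = 6897 · 360/627 = 3960.

3960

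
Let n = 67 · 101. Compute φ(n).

6600

φ(6767) = 6767 · (1 − 1/67) · (1 − 1/101)
       = 6767 · 6600/6767 = 6600.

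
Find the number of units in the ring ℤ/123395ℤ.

Factor 123395: 123395 = 5 * 23 * 29 * 37.
φ(123395) = 123395 · (1 − 1/5) · (1 − 1/23) · (1 − 1/29) · (1 − 1/37)
       = 123395 · 88704/123395 = 88704.

88704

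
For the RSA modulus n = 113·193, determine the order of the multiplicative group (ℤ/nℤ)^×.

21504

φ(21809) = 21809 · (1 − 1/113) · (1 − 1/193)
       = 21809 · 21504/21809 = 21504.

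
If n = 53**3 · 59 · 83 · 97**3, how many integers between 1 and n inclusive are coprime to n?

627496966067712

φ(665384861228237) = 665384861228237 · (1 − 1/53) · (1 − 1/59) · (1 − 1/83) · (1 − 1/97)
       = 665384861228237 · 23741952/25175477 = 627496966067712.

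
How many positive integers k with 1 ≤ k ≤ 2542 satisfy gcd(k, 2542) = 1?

1200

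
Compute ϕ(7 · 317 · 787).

1490256

φ(1746353) = 1746353 · (1 − 1/7) · (1 − 1/317) · (1 − 1/787)
       = 1746353 · 1490256/1746353 = 1490256.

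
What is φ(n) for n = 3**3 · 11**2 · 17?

φ(3^3) = 3^2·(3−1) = 9·2 = 18.
φ(11^2) = 11^2 − 11^1 = 121 − 11 = 110.
φ(17) = 17 − 1 = 16.
Since φ is multiplicative, φ(55539) = 18 · 110 · 16 = 31680.

31680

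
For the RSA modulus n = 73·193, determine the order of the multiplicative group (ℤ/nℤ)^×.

13824

For distinct primes, φ(pq) = (p−1)(q−1) = 72 × 192 = 13824.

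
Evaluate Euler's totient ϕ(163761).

89856

Prime factorization: 163761 = 3 * 13^2 * 17 * 19.
φ(163761) = 163761 · (1 − 1/3) · (1 − 1/13) · (1 − 1/17) · (1 − 1/19)
       = 163761 · 6912/12597 = 89856.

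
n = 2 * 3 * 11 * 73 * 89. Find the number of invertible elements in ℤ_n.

φ(428802) = 428802 · (1 − 1/2) · (1 − 1/3) · (1 − 1/11) · (1 − 1/73) · (1 − 1/89)
       = 428802 · 126720/428802 = 126720.

126720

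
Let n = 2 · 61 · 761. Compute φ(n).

φ(92842) = 92842 · (1 − 1/2) · (1 − 1/61) · (1 − 1/761)
       = 92842 · 45600/92842 = 45600.

45600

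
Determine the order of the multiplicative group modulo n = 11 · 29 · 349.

φ(11) = 11 − 1 = 10.
φ(29) = 29 − 1 = 28.
φ(349) = 349 − 1 = 348.
Since φ is multiplicative, φ(111331) = 10 · 28 · 348 = 97440.

97440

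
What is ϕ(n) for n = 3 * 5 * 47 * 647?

237728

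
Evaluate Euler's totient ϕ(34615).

First factor: 34615 = 5 · 7 · 23 · 43.
φ(5) = 5 − 1 = 4.
φ(7) = 7 − 1 = 6.
φ(23) = 23 − 1 = 22.
φ(43) = 43 − 1 = 42.
Since φ is multiplicative, φ(34615) = 4 · 6 · 22 · 42 = 22176.

22176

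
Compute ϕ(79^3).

φ(79^3) = 79^2·(79−1) = 6241·78 = 486798.

486798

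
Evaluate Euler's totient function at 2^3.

φ(8) = 8 · (1 − 1/2)
       = 8 · 1/2 = 4.

4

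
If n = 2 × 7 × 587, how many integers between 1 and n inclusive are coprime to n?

φ(2) = 2 − 1 = 1.
φ(7) = 7 − 1 = 6.
φ(587) = 587 − 1 = 586.
φ(8218) = 1 × 6 × 586 = 3516.

3516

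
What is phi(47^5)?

224465326

φ(47^5) = 47^4·(47−1) = 4879681·46 = 224465326.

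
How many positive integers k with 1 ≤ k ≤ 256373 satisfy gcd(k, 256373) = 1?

224640

First factor: 256373 = 13**2 * 37 * 41.
φ(256373) = 256373 · (1 − 1/13) · (1 − 1/37) · (1 − 1/41)
       = 256373 · 17280/19721 = 224640.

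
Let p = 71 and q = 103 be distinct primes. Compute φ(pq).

For distinct primes, φ(pq) = (p−1)(q−1) = 70 × 102 = 7140.

7140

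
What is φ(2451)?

2451 = 3 * 19 * 43.
φ(2451) = 2451 · (1 − 1/3) · (1 − 1/19) · (1 − 1/43)
       = 2451 · 1512/2451 = 1512.

1512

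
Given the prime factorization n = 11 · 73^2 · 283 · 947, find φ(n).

φ(11) = 11 − 1 = 10.
φ(73^2) = 73^2 − 73^1 = 5329 − 73 = 5256.
φ(283) = 283 − 1 = 282.
φ(947) = 947 − 1 = 946.
Multiply: 10 · 5256 · 282 · 946 = 14021536320.

14021536320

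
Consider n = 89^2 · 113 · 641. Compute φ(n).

561397760

φ(573741793) = 573741793 · (1 − 1/89) · (1 − 1/113) · (1 − 1/641)
       = 573741793 · 6307840/6446537 = 561397760.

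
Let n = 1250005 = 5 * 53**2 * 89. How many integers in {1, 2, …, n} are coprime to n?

970112

φ(5) = 5 − 1 = 4.
φ(53^2) = 53^1·(53−1) = 53·52 = 2756.
φ(89) = 89 − 1 = 88.
Since φ is multiplicative, φ(1250005) = 4 · 2756 · 88 = 970112.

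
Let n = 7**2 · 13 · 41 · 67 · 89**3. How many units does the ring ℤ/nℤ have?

927464186880

φ(7^2) = 7^1·(7−1) = 7·6 = 42.
φ(13) = 13 − 1 = 12.
φ(41) = 41 − 1 = 40.
φ(67) = 67 − 1 = 66.
φ(89^3) = 89^3 − 89^2 = 704969 − 7921 = 697048.
Multiply: 42 · 12 · 40 · 66 · 697048 = 927464186880.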